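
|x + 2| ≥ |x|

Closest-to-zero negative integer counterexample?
Testing negative integers from -1 downward:
x = -1: LHS = |(-1) + 2| = |1| = 1, RHS = |-1| = 1; 1 ≥ 1 — holds
x = -2: LHS = |(-2) + 2| = |0| = 0, RHS = |-2| = 2; 0 ≥ 2 — FAILS  ← closest negative counterexample to 0

Answer: x = -2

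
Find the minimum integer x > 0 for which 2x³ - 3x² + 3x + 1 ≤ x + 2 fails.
Testing positive integers:
x = 1: LHS = 2·1³ - 3·1² + 3·1 + 1 = 3, RHS = 1 + 2 = 3; 3 ≤ 3 — holds
x = 2: LHS = 2·2³ - 3·2² + 3·2 + 1 = 11, RHS = 2 + 2 = 4; 11 ≤ 4 — FAILS  ← smallest positive counterexample

Answer: x = 2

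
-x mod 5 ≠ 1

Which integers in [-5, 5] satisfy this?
Holds for: {-5, -4, -3, -2, 0, 1, 2, 3, 5}
Fails for: {-1, 4}

Answer: {-5, -4, -3, -2, 0, 1, 2, 3, 5}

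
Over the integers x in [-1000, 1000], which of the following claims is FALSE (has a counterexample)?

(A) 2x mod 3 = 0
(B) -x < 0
(A) x = 1: LHS = (2·1) mod 3 = 2 mod 3 = 2; 2 = 0 — FAILS
(B) x = 0: LHS = -0 = 0; 0 < 0 — FAILS

Answer: Both A and B are false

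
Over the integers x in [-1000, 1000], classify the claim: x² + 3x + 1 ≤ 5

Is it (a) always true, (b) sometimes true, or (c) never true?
Holds at x = 0: LHS = 0² + 3·0 + 1 = 1; 1 ≤ 5 — holds
Fails at x = 2: LHS = 2² + 3·2 + 1 = 11; 11 ≤ 5 — FAILS
It is satisfied by some integers in the range but not all.

Answer: Sometimes true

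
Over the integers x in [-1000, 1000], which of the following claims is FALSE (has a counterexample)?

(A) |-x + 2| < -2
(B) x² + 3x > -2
(A) x = 0: LHS = |-0 + 2| = |2| = 2; 2 < -2 — FAILS
(B) x = -1: LHS = (-1)² + 3·(-1) = -2; -2 > -2 — FAILS

Answer: Both A and B are false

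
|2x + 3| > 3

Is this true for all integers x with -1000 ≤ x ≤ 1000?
The claim fails at x = 0:
x = 0: LHS = |2·0 + 3| = |3| = 3; 3 > 3 — FAILS

Because a single integer refutes it, the statement is false.

Answer: False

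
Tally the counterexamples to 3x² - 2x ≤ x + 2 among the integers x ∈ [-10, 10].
Counterexamples in [-10, 10]: {-10, -9, -8, -7, -6, -5, -4, -3, -2, -1, 2, 3, 4, 5, 6, 7, 8, 9, 10}.

Counting them gives 19 values.

Answer: 19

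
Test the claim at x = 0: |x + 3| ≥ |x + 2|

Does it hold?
x = 0: LHS = |0 + 3| = |3| = 3, RHS = |0 + 2| = |2| = 2; 3 ≥ 2 — holds

The relation is satisfied at x = 0.

Answer: Yes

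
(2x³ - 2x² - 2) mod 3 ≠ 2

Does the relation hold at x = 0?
x = 0: LHS = (2·0³ - 2·0² - 2) mod 3 = (-2) mod 3 = 1; 1 ≠ 2 — holds

The relation is satisfied at x = 0.

Answer: Yes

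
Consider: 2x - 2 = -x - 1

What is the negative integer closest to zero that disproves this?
Testing negative integers from -1 downward:
x = -1: LHS = 2·(-1) - 2 = -4, RHS = -(-1) - 1 = 0; -4 = 0 — FAILS  ← closest negative counterexample to 0

Answer: x = -1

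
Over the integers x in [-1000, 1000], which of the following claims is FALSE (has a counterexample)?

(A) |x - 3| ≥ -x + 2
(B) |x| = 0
(A) Over all integers in [-1000, 1000], LHS − RHS is smallest at x = 0, where it equals 1:
x = 0: LHS = |0 - 3| = |-3| = 3, RHS = -0 + 2 = 2; 3 ≥ 2 — holds
At the ends of the range:
x = -1000: LHS = |(-1000) - 3| = |-1003| = 1003, RHS = -(-1000) + 2 = 1002; 1003 ≥ 1002 — holds
x = 1000: LHS = |1000 - 3| = |997| = 997, RHS = -1000 + 2 = -998; 997 ≥ -998 — holds
Hence LHS − RHS is never negative, i.e. LHS ≥ RHS throughout, so the relation holds for every integer in [-1000, 1000].

(B) x = 1: LHS = |1| = 1; 1 = 0 — FAILS

Only (B) has a counterexample.

Answer: B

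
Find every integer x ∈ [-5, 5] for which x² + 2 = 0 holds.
Over all integers in [-5, 5], LHS − RHS is always positive; it is smallest at x = 0, where it equals 2:
x = 0: LHS = 0² + 2 = 2; 2 = 0 — FAILS
At the ends of the range:
x = -5: LHS = (-5)² + 2 = 27; 27 = 0 — FAILS
x = 5: LHS = 5² + 2 = 27; 27 = 0 — FAILS
Hence LHS − RHS is never 0, i.e. the two sides are never equal, so the claimed relation (=) fails for every integer in [-5, 5].

Answer: None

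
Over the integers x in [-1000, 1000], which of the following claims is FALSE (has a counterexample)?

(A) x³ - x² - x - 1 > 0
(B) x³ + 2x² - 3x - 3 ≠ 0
(A) x = 0: LHS = 0³ - 0² - 0 - 1 = -1; -1 > 0 — FAILS

(B) Track d = LHS − RHS over the integers in [-1000, 1000]. Equality would need d = 0, but d changes sign only between consecutive integers, jumping over 0:
x = -3: LHS = (-3)³ + 2·(-3)² - 3·(-3) - 3 = -3; -3 ≠ 0 — holds  (d = -3)
x = -2: LHS = (-2)³ + 2·(-2)² - 3·(-2) - 3 = 3; 3 ≠ 0 — holds  (d = 3)
x = -1: LHS = (-1)³ + 2·(-1)² - 3·(-1) - 3 = 1; 1 ≠ 0 — holds  (d = 1)
x = 0: LHS = 0³ + 2·0² - 3·0 - 3 = -3; -3 ≠ 0 — holds  (d = -3)
x = 1: LHS = 1³ + 2·1² - 3·1 - 3 = -3; -3 ≠ 0 — holds  (d = -3)
x = 2: LHS = 2³ + 2·2² - 3·2 - 3 = 7; 7 ≠ 0 — holds  (d = 7)
Away from these crossings d keeps a constant sign, and checking every integer in [-1000, 1000] confirms d ≠ 0 throughout. Hence the two sides are never equal, so the relation holds for every integer in [-1000, 1000].

Only (A) has a counterexample.

Answer: A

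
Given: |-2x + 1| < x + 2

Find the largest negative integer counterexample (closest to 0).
Testing negative integers from -1 downward:
x = -1: LHS = |-2·(-1) + 1| = |3| = 3, RHS = (-1) + 2 = 1; 3 < 1 — FAILS  ← closest negative counterexample to 0

Answer: x = -1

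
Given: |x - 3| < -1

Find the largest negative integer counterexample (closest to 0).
Testing negative integers from -1 downward:
x = -1: LHS = |(-1) - 3| = |-4| = 4; 4 < -1 — FAILS  ← closest negative counterexample to 0

Answer: x = -1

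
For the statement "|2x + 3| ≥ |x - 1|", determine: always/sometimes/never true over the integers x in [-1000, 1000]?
Holds at x = 0: LHS = |2·0 + 3| = |3| = 3, RHS = |0 - 1| = |-1| = 1; 3 ≥ 1 — holds
Fails at x = -1: LHS = |2·(-1) + 3| = |1| = 1, RHS = |(-1) - 1| = |-2| = 2; 1 ≥ 2 — FAILS
It is satisfied by some integers in the range but not all.

Answer: Sometimes true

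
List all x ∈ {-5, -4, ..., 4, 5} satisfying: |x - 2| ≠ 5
Holds for: {-5, -4, -2, -1, 0, 1, 2, 3, 4, 5}
Fails for: {-3}

Answer: {-5, -4, -2, -1, 0, 1, 2, 3, 4, 5}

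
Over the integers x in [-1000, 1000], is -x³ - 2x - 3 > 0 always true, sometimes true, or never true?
Holds at x = -2: LHS = -(-2)³ - 2·(-2) - 3 = 9; 9 > 0 — holds
Fails at x = 0: LHS = -0³ - 2·0 - 3 = -3; -3 > 0 — FAILS
It is satisfied by some integers in the range but not all.

Answer: Sometimes true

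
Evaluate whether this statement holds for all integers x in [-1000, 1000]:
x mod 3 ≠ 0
The claim fails at x = 0:
x = 0: LHS = 0 mod 3 = 0; 0 ≠ 0 — FAILS

Because a single integer refutes it, the statement is false.

Answer: False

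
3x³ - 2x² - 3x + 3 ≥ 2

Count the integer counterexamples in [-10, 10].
Counterexamples in [-10, 10]: {-10, -9, -8, -7, -6, -5, -4, -3, -2, -1, 1}.

Counting them gives 11 values.

Answer: 11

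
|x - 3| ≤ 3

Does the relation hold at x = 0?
x = 0: LHS = |0 - 3| = |-3| = 3; 3 ≤ 3 — holds

The relation is satisfied at x = 0.

Answer: Yes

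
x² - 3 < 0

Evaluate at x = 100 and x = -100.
x = 100: LHS = 100² - 3 = 9997; 9997 < 0 — FAILS
x = -100: LHS = (-100)² - 3 = 9997; 9997 < 0 — FAILS

Answer: No, fails for both x = 100 and x = -100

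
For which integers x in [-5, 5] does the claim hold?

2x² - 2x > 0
Holds for: {-5, -4, -3, -2, -1, 2, 3, 4, 5}
Fails for: {0, 1}

Answer: {-5, -4, -3, -2, -1, 2, 3, 4, 5}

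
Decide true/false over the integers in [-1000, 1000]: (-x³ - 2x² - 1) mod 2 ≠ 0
The claim fails at x = 1:
x = 1: LHS = (-1³ - 2·1² - 1) mod 2 = (-4) mod 2 = 0; 0 ≠ 0 — FAILS

Because a single integer refutes it, the statement is false.

Answer: False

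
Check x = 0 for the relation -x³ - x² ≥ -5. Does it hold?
x = 0: LHS = -0³ - 0² = 0; 0 ≥ -5 — holds

The relation is satisfied at x = 0.

Answer: Yes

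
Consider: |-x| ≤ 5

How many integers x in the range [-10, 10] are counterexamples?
Counterexamples in [-10, 10]: {-10, -9, -8, -7, -6, 6, 7, 8, 9, 10}.

Counting them gives 10 values.

Answer: 10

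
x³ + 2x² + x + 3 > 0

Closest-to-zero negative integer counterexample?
Testing negative integers from -1 downward:
x = -1: LHS = (-1)³ + 2·(-1)² + (-1) + 3 = 3; 3 > 0 — holds
x = -2: LHS = (-2)³ + 2·(-2)² + (-2) + 3 = 1; 1 > 0 — holds
x = -3: LHS = (-3)³ + 2·(-3)² + (-3) + 3 = -9; -9 > 0 — FAILS  ← closest negative counterexample to 0

Answer: x = -3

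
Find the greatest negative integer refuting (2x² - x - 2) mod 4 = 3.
Testing negative integers from -1 downward:
x = -1: LHS = (2·(-1)² - (-1) - 2) mod 4 = 1 mod 4 = 1; 1 = 3 — FAILS  ← closest negative counterexample to 0

Answer: x = -1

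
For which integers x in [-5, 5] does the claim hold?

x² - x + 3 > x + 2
Holds for: {-5, -4, -3, -2, -1, 0, 2, 3, 4, 5}
Fails for: {1}

Answer: {-5, -4, -3, -2, -1, 0, 2, 3, 4, 5}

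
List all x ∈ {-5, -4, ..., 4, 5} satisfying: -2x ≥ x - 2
Holds for: {-5, -4, -3, -2, -1, 0}
Fails for: {1, 2, 3, 4, 5}

Answer: {-5, -4, -3, -2, -1, 0}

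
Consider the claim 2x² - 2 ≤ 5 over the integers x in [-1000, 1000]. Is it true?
The claim fails at x = 2:
x = 2: LHS = 2·2² - 2 = 6; 6 ≤ 5 — FAILS

Because a single integer refutes it, the statement is false.

Answer: False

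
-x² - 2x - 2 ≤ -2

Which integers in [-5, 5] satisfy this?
Holds for: {-5, -4, -3, -2, 0, 1, 2, 3, 4, 5}
Fails for: {-1}

Answer: {-5, -4, -3, -2, 0, 1, 2, 3, 4, 5}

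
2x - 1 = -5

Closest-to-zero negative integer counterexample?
Testing negative integers from -1 downward:
x = -1: LHS = 2·(-1) - 1 = -3; -3 = -5 — FAILS  ← closest negative counterexample to 0

Answer: x = -1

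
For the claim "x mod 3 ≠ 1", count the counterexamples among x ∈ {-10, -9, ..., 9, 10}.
Counterexamples in [-10, 10]: {-8, -5, -2, 1, 4, 7, 10}.

Counting them gives 7 values.

Answer: 7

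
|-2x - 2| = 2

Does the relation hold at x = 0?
x = 0: LHS = |-2·0 - 2| = |-2| = 2; 2 = 2 — holds

The relation is satisfied at x = 0.

Answer: Yes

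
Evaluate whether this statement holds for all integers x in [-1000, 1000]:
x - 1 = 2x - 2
The claim fails at x = 0:
x = 0: LHS = 0 - 1 = -1, RHS = 2·0 - 2 = -2; -1 = -2 — FAILS

Because a single integer refutes it, the statement is false.

Answer: False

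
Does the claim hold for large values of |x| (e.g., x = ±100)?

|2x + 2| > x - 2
x = 100: LHS = |2·100 + 2| = |202| = 202, RHS = 100 - 2 = 98; 202 > 98 — holds
x = -100: LHS = |2·(-100) + 2| = |-198| = 198, RHS = (-100) - 2 = -102; 198 > -102 — holds

Answer: Yes, holds for both x = 100 and x = -100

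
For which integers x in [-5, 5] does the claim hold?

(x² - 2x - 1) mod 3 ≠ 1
Holds for: {-4, -3, -1, 0, 2, 3, 5}
Fails for: {-5, -2, 1, 4}

Answer: {-4, -3, -1, 0, 2, 3, 5}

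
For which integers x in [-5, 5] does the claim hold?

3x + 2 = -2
Track d = LHS − RHS over the integers in [-5, 5]. Equality would need d = 0, but d changes sign only between consecutive integers, jumping over 0:
x = -2: LHS = 3·(-2) + 2 = -4; -4 = -2 — FAILS  (d = -2)
x = -1: LHS = 3·(-1) + 2 = -1; -1 = -2 — FAILS  (d = 1)
Away from these crossings d keeps a constant sign, and checking every integer in [-5, 5] confirms d ≠ 0 throughout. Hence the two sides are never equal, so the claimed relation (=) fails for every integer in [-5, 5].

Answer: None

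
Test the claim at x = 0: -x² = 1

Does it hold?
x = 0: LHS = -0² = 0; 0 = 1 — FAILS

The relation fails at x = 0, so x = 0 is a counterexample.

Answer: No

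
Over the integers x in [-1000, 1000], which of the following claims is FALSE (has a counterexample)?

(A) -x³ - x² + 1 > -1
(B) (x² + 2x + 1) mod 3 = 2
(A) x = 1: LHS = -1³ - 1² + 1 = -1; -1 > -1 — FAILS
(B) x = 0: LHS = (0² + 2·0 + 1) mod 3 = 1 mod 3 = 1; 1 = 2 — FAILS

Answer: Both A and B are false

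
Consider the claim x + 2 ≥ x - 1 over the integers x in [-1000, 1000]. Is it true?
Over all integers in [-1000, 1000], LHS − RHS is smallest at x = 0, where it equals 3:
x = 0: LHS = 0 + 2 = 2, RHS = 0 - 1 = -1; 2 ≥ -1 — holds
At the ends of the range:
x = -1000: LHS = (-1000) + 2 = -998, RHS = (-1000) - 1 = -1001; -998 ≥ -1001 — holds
x = 1000: LHS = 1000 + 2 = 1002, RHS = 1000 - 1 = 999; 1002 ≥ 999 — holds
Hence LHS − RHS is never negative, i.e. LHS ≥ RHS throughout, so the relation holds for every integer in [-1000, 1000].

No counterexample exists.

Answer: True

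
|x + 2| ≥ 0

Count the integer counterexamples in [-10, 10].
An absolute value is never negative, so the left side is ≥ 0 for every x, while the right side is 0. Tightest case in [-10, 10] is x = -2:
x = -2: LHS = |(-2) + 2| = |0| = 0; 0 ≥ 0 — holds
Hence LHS − RHS is never negative, i.e. LHS ≥ RHS throughout, so the relation holds for every integer in [-10, 10].

No counterexample appears in that range.

Answer: 0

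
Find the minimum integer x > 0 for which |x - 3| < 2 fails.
Testing positive integers:
x = 1: LHS = |1 - 3| = |-2| = 2; 2 < 2 — FAILS  ← smallest positive counterexample

Answer: x = 1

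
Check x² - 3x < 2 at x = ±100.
x = 100: LHS = 100² - 3·100 = 9700; 9700 < 2 — FAILS
x = -100: LHS = (-100)² - 3·(-100) = 10300; 10300 < 2 — FAILS

Answer: No, fails for both x = 100 and x = -100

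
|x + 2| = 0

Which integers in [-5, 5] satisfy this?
Holds for: {-2}
Fails for: {-5, -4, -3, -1, 0, 1, 2, 3, 4, 5}

Answer: {-2}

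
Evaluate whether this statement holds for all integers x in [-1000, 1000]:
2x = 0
The claim fails at x = 1:
x = 1: LHS = 2·1 = 2; 2 = 0 — FAILS

Because a single integer refutes it, the statement is false.

Answer: False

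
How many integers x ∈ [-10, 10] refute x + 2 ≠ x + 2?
Counterexamples in [-10, 10]: {-10, -9, -8, -7, -6, -5, -4, -3, -2, -1, 0, 1, 2, 3, 4, 5, 6, 7, 8, 9, 10}.

Counting them gives 21 values.

Answer: 21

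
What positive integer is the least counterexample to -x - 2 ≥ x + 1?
Testing positive integers:
x = 1: LHS = -1 - 2 = -3, RHS = 1 + 1 = 2; -3 ≥ 2 — FAILS  ← smallest positive counterexample

Answer: x = 1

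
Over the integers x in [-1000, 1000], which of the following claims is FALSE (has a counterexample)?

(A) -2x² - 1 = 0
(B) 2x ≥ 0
(A) x = 0: LHS = -2·0² - 1 = -1; -1 = 0 — FAILS
(B) x = -1: LHS = 2·(-1) = -2; -2 ≥ 0 — FAILS

Answer: Both A and B are false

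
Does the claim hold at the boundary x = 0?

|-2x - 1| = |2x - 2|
x = 0: LHS = |-2·0 - 1| = |-1| = 1, RHS = |2·0 - 2| = |-2| = 2; 1 = 2 — FAILS

The relation fails at x = 0, so x = 0 is a counterexample.

Answer: No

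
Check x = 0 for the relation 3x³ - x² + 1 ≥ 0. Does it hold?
x = 0: LHS = 3·0³ - 0² + 1 = 1; 1 ≥ 0 — holds

The relation is satisfied at x = 0.

Answer: Yes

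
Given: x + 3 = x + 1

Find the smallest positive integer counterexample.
Testing positive integers:
x = 1: LHS = 1 + 3 = 4, RHS = 1 + 1 = 2; 4 = 2 — FAILS  ← smallest positive counterexample

Answer: x = 1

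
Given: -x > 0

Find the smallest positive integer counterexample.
Testing positive integers:
x = 1: -1 > 0 — FAILS  ← smallest positive counterexample

Answer: x = 1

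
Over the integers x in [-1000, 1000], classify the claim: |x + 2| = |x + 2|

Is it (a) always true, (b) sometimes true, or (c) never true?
LHS − RHS = 0 at every integer in [-1000, 1000]; the two sides always agree. For instance:
x = -1000: LHS = |(-1000) + 2| = |-998| = 998, RHS = |(-1000) + 2| = |-998| = 998; 998 = 998 — holds
x = 0: LHS = |0 + 2| = |2| = 2, RHS = |0 + 2| = |2| = 2; 2 = 2 — holds
x = 1000: LHS = |1000 + 2| = |1002| = 1002, RHS = |1000 + 2| = |1002| = 1002; 1002 = 1002 — holds
The sides are never unequal, so the relation holds for every integer in [-1000, 1000].

No counterexample exists.

Answer: Always true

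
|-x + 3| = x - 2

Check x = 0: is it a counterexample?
Substitute x = 0 into the relation:
x = 0: LHS = |-0 + 3| = |3| = 3, RHS = 0 - 2 = -2; 3 = -2 — FAILS

Since the claim fails at x = 0, this value is a counterexample.

Answer: Yes, x = 0 is a counterexample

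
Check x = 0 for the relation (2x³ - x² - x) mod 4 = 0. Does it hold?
x = 0: LHS = (2·0³ - 0² - 0) mod 4 = 0 mod 4 = 0; 0 = 0 — holds

The relation is satisfied at x = 0.

Answer: Yes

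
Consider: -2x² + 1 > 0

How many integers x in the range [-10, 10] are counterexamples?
Counterexamples in [-10, 10]: {-10, -9, -8, -7, -6, -5, -4, -3, -2, -1, 1, 2, 3, 4, 5, 6, 7, 8, 9, 10}.

Counting them gives 20 values.

Answer: 20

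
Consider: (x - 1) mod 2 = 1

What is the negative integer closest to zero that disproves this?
Testing negative integers from -1 downward:
x = -1: LHS = ((-1) - 1) mod 2 = (-2) mod 2 = 0; 0 = 1 — FAILS  ← closest negative counterexample to 0

Answer: x = -1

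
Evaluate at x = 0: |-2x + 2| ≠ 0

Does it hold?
x = 0: LHS = |-2·0 + 2| = |2| = 2; 2 ≠ 0 — holds

The relation is satisfied at x = 0.

Answer: Yes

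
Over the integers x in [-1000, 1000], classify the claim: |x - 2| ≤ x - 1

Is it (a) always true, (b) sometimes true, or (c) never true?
Holds at x = 2: LHS = |2 - 2| = |0| = 0, RHS = 2 - 1 = 1; 0 ≤ 1 — holds
Fails at x = 0: LHS = |0 - 2| = |-2| = 2, RHS = 0 - 1 = -1; 2 ≤ -1 — FAILS
It is satisfied by some integers in the range but not all.

Answer: Sometimes true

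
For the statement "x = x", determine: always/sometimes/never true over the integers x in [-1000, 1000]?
LHS − RHS = 0 at every integer in [-1000, 1000]; the two sides always agree. For instance:
x = -1000: -1000 = -1000 — holds
x = 0: 0 = 0 — holds
x = 1000: 1000 = 1000 — holds
The sides are never unequal, so the relation holds for every integer in [-1000, 1000].

No counterexample exists.

Answer: Always true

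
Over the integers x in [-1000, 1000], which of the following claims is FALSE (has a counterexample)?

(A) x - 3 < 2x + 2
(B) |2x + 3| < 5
(A) x = -5: LHS = (-5) - 3 = -8, RHS = 2·(-5) + 2 = -8; -8 < -8 — FAILS
(B) x = 1: LHS = |2·1 + 3| = |5| = 5; 5 < 5 — FAILS

Answer: Both A and B are false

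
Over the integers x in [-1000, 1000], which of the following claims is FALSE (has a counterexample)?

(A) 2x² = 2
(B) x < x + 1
(A) x = 0: LHS = 2·0² = 0; 0 = 2 — FAILS

(B) Over all integers in [-1000, 1000], LHS − RHS is largest at x = 0, where it equals -1:
x = 0: RHS = 0 + 1 = 1; 0 < 1 — holds
At the ends of the range:
x = -1000: RHS = (-1000) + 1 = -999; -1000 < -999 — holds
x = 1000: RHS = 1000 + 1 = 1001; 1000 < 1001 — holds
Hence LHS − RHS is never zero or positive, i.e. LHS < RHS throughout, so the relation holds for every integer in [-1000, 1000].

Only (A) has a counterexample.

Answer: A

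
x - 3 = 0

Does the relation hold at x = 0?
x = 0: LHS = 0 - 3 = -3; -3 = 0 — FAILS

The relation fails at x = 0, so x = 0 is a counterexample.

Answer: No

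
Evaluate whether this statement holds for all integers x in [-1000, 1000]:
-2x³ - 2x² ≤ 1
The claim fails at x = -2:
x = -2: LHS = -2·(-2)³ - 2·(-2)² = 8; 8 ≤ 1 — FAILS

Because a single integer refutes it, the statement is false.

Answer: False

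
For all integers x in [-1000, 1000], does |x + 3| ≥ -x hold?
The claim fails at x = -2:
x = -2: LHS = |(-2) + 3| = |1| = 1, RHS = -(-2) = 2; 1 ≥ 2 — FAILS

Because a single integer refutes it, the statement is false.

Answer: False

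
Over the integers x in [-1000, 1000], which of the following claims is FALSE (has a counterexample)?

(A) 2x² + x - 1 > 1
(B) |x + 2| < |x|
(A) x = 0: LHS = 2·0² + 0 - 1 = -1; -1 > 1 — FAILS
(B) x = 0: LHS = |0 + 2| = |2| = 2, RHS = |0| = 0; 2 < 0 — FAILS

Answer: Both A and B are false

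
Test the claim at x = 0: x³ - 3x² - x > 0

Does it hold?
x = 0: LHS = 0³ - 3·0² - 0 = 0; 0 > 0 — FAILS

The relation fails at x = 0, so x = 0 is a counterexample.

Answer: No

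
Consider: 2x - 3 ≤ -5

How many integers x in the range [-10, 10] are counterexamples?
Counterexamples in [-10, 10]: {0, 1, 2, 3, 4, 5, 6, 7, 8, 9, 10}.

Counting them gives 11 values.

Answer: 11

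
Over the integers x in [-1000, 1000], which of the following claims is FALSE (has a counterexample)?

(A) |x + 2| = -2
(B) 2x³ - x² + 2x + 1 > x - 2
(A) x = 0: LHS = |0 + 2| = |2| = 2; 2 = -2 — FAILS
(B) x = -1: LHS = 2·(-1)³ - (-1)² + 2·(-1) + 1 = -4, RHS = (-1) - 2 = -3; -4 > -3 — FAILS

Answer: Both A and B are false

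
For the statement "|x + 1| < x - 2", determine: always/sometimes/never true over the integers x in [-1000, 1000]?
Over all integers in [-1000, 1000], LHS − RHS is smallest at x = 0, where it equals 3:
x = 0: LHS = |0 + 1| = |1| = 1, RHS = 0 - 2 = -2; 1 < -2 — FAILS
At the ends of the range:
x = -1000: LHS = |(-1000) + 1| = |-999| = 999, RHS = (-1000) - 2 = -1002; 999 < -1002 — FAILS
x = 1000: LHS = |1000 + 1| = |1001| = 1001, RHS = 1000 - 2 = 998; 1001 < 998 — FAILS
Hence LHS − RHS is never negative, i.e. LHS ≥ RHS throughout, so the claimed relation (<) fails for every integer in [-1000, 1000].

No integer in the range satisfies it.

Answer: Never true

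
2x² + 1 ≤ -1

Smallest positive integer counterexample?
Testing positive integers:
x = 1: LHS = 2·1² + 1 = 3; 3 ≤ -1 — FAILS  ← smallest positive counterexample

Answer: x = 1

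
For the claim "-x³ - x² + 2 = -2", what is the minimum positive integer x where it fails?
Testing positive integers:
x = 1: LHS = -1³ - 1² + 2 = 0; 0 = -2 — FAILS  ← smallest positive counterexample

Answer: x = 1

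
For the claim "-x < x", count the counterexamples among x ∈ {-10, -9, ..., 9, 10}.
Counterexamples in [-10, 10]: {-10, -9, -8, -7, -6, -5, -4, -3, -2, -1, 0}.

Counting them gives 11 values.

Answer: 11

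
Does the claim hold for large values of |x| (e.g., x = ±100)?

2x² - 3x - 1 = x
x = 100: LHS = 2·100² - 3·100 - 1 = 19699; 19699 = 100 — FAILS
x = -100: LHS = 2·(-100)² - 3·(-100) - 1 = 20299; 20299 = -100 — FAILS

Answer: No, fails for both x = 100 and x = -100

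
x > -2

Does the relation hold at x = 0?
x = 0: 0 > -2 — holds

The relation is satisfied at x = 0.

Answer: Yes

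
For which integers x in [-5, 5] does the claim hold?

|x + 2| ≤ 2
Holds for: {-4, -3, -2, -1, 0}
Fails for: {-5, 1, 2, 3, 4, 5}

Answer: {-4, -3, -2, -1, 0}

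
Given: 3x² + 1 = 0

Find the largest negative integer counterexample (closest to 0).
Testing negative integers from -1 downward:
x = -1: LHS = 3·(-1)² + 1 = 4; 4 = 0 — FAILS  ← closest negative counterexample to 0

Answer: x = -1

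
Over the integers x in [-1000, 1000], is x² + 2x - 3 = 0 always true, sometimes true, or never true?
Holds at x = 1: LHS = 1² + 2·1 - 3 = 0; 0 = 0 — holds
Fails at x = 0: LHS = 0² + 2·0 - 3 = -3; -3 = 0 — FAILS
It is satisfied by some integers in the range but not all.

Answer: Sometimes true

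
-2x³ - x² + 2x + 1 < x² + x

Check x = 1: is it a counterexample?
Substitute x = 1 into the relation:
x = 1: LHS = -2·1³ - 1² + 2·1 + 1 = 0, RHS = 1² + 1 = 2; 0 < 2 — holds

The claim holds here, so x = 1 is not a counterexample. (A counterexample exists elsewhere, e.g. x = 0.)

Answer: No, x = 1 is not a counterexample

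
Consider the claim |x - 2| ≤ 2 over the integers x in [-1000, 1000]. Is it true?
The claim fails at x = -1:
x = -1: LHS = |(-1) - 2| = |-3| = 3; 3 ≤ 2 — FAILS

Because a single integer refutes it, the statement is false.

Answer: False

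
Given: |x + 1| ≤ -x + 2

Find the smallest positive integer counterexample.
Testing positive integers:
x = 1: LHS = |1 + 1| = |2| = 2, RHS = -1 + 2 = 1; 2 ≤ 1 — FAILS  ← smallest positive counterexample

Answer: x = 1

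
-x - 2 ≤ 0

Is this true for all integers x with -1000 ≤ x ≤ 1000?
The claim fails at x = -3:
x = -3: LHS = -(-3) - 2 = 1; 1 ≤ 0 — FAILS

Because a single integer refutes it, the statement is false.

Answer: False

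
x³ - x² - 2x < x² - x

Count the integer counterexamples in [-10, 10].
Counterexamples in [-10, 10]: {0, 3, 4, 5, 6, 7, 8, 9, 10}.

Counting them gives 9 values.

Answer: 9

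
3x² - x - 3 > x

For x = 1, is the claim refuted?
Substitute x = 1 into the relation:
x = 1: LHS = 3·1² - 1 - 3 = -1; -1 > 1 — FAILS

Since the claim fails at x = 1, this value is a counterexample.

Answer: Yes, x = 1 is a counterexample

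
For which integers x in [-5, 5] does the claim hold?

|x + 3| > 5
Holds for: {3, 4, 5}
Fails for: {-5, -4, -3, -2, -1, 0, 1, 2}

Answer: {3, 4, 5}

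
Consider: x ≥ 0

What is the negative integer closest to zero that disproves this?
Testing negative integers from -1 downward:
x = -1: -1 ≥ 0 — FAILS  ← closest negative counterexample to 0

Answer: x = -1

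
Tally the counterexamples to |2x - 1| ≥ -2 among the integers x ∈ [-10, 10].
An absolute value is never negative, so the left side is ≥ 0 for every x, while the right side is -2. Tightest case in [-10, 10] is x = 0:
x = 0: LHS = |2·0 - 1| = |-1| = 1; 1 ≥ -2 — holds
Hence LHS − RHS is never negative, i.e. LHS ≥ RHS throughout, so the relation holds for every integer in [-10, 10].

No counterexample appears in that range.

Answer: 0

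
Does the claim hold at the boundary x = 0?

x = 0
x = 0: 0 = 0 — holds

The relation is satisfied at x = 0.

Answer: Yes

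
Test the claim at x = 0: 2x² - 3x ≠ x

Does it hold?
x = 0: LHS = 2·0² - 3·0 = 0; 0 ≠ 0 — FAILS

The relation fails at x = 0, so x = 0 is a counterexample.

Answer: No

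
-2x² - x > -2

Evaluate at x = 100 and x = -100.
x = 100: LHS = -2·100² - 100 = -20100; -20100 > -2 — FAILS
x = -100: LHS = -2·(-100)² - (-100) = -19900; -19900 > -2 — FAILS

Answer: No, fails for both x = 100 and x = -100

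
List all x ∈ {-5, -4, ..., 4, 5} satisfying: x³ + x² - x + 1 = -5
Track d = LHS − RHS over the integers in [-5, 5]. Equality would need d = 0, but d changes sign only between consecutive integers, jumping over 0:
x = -3: LHS = (-3)³ + (-3)² - (-3) + 1 = -14; -14 = -5 — FAILS  (d = -9)
x = -2: LHS = (-2)³ + (-2)² - (-2) + 1 = -1; -1 = -5 — FAILS  (d = 4)
Away from these crossings d keeps a constant sign, and checking every integer in [-5, 5] confirms d ≠ 0 throughout. Hence the two sides are never equal, so the claimed relation (=) fails for every integer in [-5, 5].

Answer: None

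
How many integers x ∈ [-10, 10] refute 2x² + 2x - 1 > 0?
Counterexamples in [-10, 10]: {-1, 0}.

Counting them gives 2 values.

Answer: 2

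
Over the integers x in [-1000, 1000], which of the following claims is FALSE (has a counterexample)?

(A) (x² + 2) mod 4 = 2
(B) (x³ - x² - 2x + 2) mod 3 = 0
(A) x = 1: LHS = (1² + 2) mod 4 = 3 mod 4 = 3; 3 = 2 — FAILS
(B) x = 0: LHS = (0³ - 0² - 2·0 + 2) mod 3 = 2 mod 3 = 2; 2 = 0 — FAILS

Answer: Both A and B are false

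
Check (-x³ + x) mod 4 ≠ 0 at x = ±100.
x = 100: LHS = (-100³ + 100) mod 4 = (-999900) mod 4 = 0; 0 ≠ 0 — FAILS
x = -100: LHS = (-(-100)³ + (-100)) mod 4 = 999900 mod 4 = 0; 0 ≠ 0 — FAILS

Answer: No, fails for both x = 100 and x = -100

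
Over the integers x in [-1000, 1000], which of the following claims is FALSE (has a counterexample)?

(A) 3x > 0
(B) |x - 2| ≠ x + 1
(A) x = 0: LHS = 3·0 = 0; 0 > 0 — FAILS

(B) Track d = LHS − RHS over the integers in [-1000, 1000]. Equality would need d = 0, but d changes sign only between consecutive integers, jumping over 0:
x = 0: LHS = |0 - 2| = |-2| = 2, RHS = 0 + 1 = 1; 2 ≠ 1 — holds  (d = 1)
x = 1: LHS = |1 - 2| = |-1| = 1, RHS = 1 + 1 = 2; 1 ≠ 2 — holds  (d = -1)
Away from these crossings d keeps a constant sign, and checking every integer in [-1000, 1000] confirms d ≠ 0 throughout. Hence the two sides are never equal, so the relation holds for every integer in [-1000, 1000].

Only (A) has a counterexample.

Answer: A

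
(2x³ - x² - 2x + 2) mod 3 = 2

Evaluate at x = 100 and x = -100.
x = 100: LHS = (2·100³ - 100² - 2·100 + 2) mod 3 = 1989802 mod 3 = 1; 1 = 2 — FAILS
x = -100: LHS = (2·(-100)³ - (-100)² - 2·(-100) + 2) mod 3 = (-2009798) mod 3 = 1; 1 = 2 — FAILS

Answer: No, fails for both x = 100 and x = -100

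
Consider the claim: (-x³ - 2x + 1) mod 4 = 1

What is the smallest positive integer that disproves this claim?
Testing positive integers:
x = 1: LHS = (-1³ - 2·1 + 1) mod 4 = (-2) mod 4 = 2; 2 = 1 — FAILS  ← smallest positive counterexample

Answer: x = 1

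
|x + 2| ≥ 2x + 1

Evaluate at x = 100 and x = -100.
x = 100: LHS = |100 + 2| = |102| = 102, RHS = 2·100 + 1 = 201; 102 ≥ 201 — FAILS
x = -100: LHS = |(-100) + 2| = |-98| = 98, RHS = 2·(-100) + 1 = -199; 98 ≥ -199 — holds

Answer: Partially: fails for x = 100, holds for x = -100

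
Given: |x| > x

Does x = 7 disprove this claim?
Substitute x = 7 into the relation:
x = 7: LHS = |7| = 7; 7 > 7 — FAILS

Since the claim fails at x = 7, this value is a counterexample.

Answer: Yes, x = 7 is a counterexample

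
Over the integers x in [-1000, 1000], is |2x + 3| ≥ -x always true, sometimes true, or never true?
Holds at x = 0: LHS = |2·0 + 3| = |3| = 3, RHS = -0 = 0; 3 ≥ 0 — holds
Fails at x = -2: LHS = |2·(-2) + 3| = |-1| = 1, RHS = -(-2) = 2; 1 ≥ 2 — FAILS
It is satisfied by some integers in the range but not all.

Answer: Sometimes true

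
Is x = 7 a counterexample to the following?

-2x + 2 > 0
Substitute x = 7 into the relation:
x = 7: LHS = -2·7 + 2 = -12; -12 > 0 — FAILS

Since the claim fails at x = 7, this value is a counterexample.

Answer: Yes, x = 7 is a counterexample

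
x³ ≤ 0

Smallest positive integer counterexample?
Testing positive integers:
x = 1: LHS = 1³ = 1; 1 ≤ 0 — FAILS  ← smallest positive counterexample

Answer: x = 1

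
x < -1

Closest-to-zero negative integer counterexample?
Testing negative integers from -1 downward:
x = -1: -1 < -1 — FAILS  ← closest negative counterexample to 0

Answer: x = -1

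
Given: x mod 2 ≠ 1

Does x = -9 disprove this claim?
Substitute x = -9 into the relation:
x = -9: LHS = (-9) mod 2 = 1; 1 ≠ 1 — FAILS

Since the claim fails at x = -9, this value is a counterexample.

Answer: Yes, x = -9 is a counterexample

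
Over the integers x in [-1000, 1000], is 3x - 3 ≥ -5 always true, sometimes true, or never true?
Holds at x = 0: LHS = 3·0 - 3 = -3; -3 ≥ -5 — holds
Fails at x = -1: LHS = 3·(-1) - 3 = -6; -6 ≥ -5 — FAILS
It is satisfied by some integers in the range but not all.

Answer: Sometimes true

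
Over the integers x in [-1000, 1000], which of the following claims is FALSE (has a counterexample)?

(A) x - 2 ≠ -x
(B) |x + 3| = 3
(A) x = 1: LHS = 1 - 2 = -1; -1 ≠ -1 — FAILS
(B) x = 1: LHS = |1 + 3| = |4| = 4; 4 = 3 — FAILS

Answer: Both A and B are false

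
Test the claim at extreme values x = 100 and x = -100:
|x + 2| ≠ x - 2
x = 100: LHS = |100 + 2| = |102| = 102, RHS = 100 - 2 = 98; 102 ≠ 98 — holds
x = -100: LHS = |(-100) + 2| = |-98| = 98, RHS = (-100) - 2 = -102; 98 ≠ -102 — holds

Answer: Yes, holds for both x = 100 and x = -100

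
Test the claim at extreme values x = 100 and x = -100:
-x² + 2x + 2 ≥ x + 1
x = 100: LHS = -100² + 2·100 + 2 = -9798, RHS = 100 + 1 = 101; -9798 ≥ 101 — FAILS
x = -100: LHS = -(-100)² + 2·(-100) + 2 = -10198, RHS = (-100) + 1 = -99; -10198 ≥ -99 — FAILS

Answer: No, fails for both x = 100 and x = -100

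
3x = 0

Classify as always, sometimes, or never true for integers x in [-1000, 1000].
Holds at x = 0: LHS = 3·0 = 0; 0 = 0 — holds
Fails at x = 1: LHS = 3·1 = 3; 3 = 0 — FAILS
It is satisfied by some integers in the range but not all.

Answer: Sometimes true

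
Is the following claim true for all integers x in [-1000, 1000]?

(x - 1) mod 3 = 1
The claim fails at x = 0:
x = 0: LHS = (0 - 1) mod 3 = (-1) mod 3 = 2; 2 = 1 — FAILS

Because a single integer refutes it, the statement is false.

Answer: False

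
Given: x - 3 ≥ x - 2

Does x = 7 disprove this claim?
Substitute x = 7 into the relation:
x = 7: LHS = 7 - 3 = 4, RHS = 7 - 2 = 5; 4 ≥ 5 — FAILS

Since the claim fails at x = 7, this value is a counterexample.

Answer: Yes, x = 7 is a counterexample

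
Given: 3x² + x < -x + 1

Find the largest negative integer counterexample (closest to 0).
Testing negative integers from -1 downward:
x = -1: LHS = 3·(-1)² + (-1) = 2, RHS = -(-1) + 1 = 2; 2 < 2 — FAILS  ← closest negative counterexample to 0

Answer: x = -1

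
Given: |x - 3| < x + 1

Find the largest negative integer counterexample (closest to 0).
Testing negative integers from -1 downward:
x = -1: LHS = |(-1) - 3| = |-4| = 4, RHS = (-1) + 1 = 0; 4 < 0 — FAILS  ← closest negative counterexample to 0

Answer: x = -1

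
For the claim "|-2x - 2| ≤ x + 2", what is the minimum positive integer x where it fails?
Testing positive integers:
x = 1: LHS = |-2·1 - 2| = |-4| = 4, RHS = 1 + 2 = 3; 4 ≤ 3 — FAILS  ← smallest positive counterexample

Answer: x = 1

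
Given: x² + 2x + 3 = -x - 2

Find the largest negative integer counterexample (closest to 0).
Testing negative integers from -1 downward:
x = -1: LHS = (-1)² + 2·(-1) + 3 = 2, RHS = -(-1) - 2 = -1; 2 = -1 — FAILS  ← closest negative counterexample to 0

Answer: x = -1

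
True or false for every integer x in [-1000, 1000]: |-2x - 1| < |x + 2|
The claim fails at x = 1:
x = 1: LHS = |-2·1 - 1| = |-3| = 3, RHS = |1 + 2| = |3| = 3; 3 < 3 — FAILS

Because a single integer refutes it, the statement is false.

Answer: False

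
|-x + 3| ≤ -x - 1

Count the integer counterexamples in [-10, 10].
Counterexamples in [-10, 10]: {-10, -9, -8, -7, -6, -5, -4, -3, -2, -1, 0, 1, 2, 3, 4, 5, 6, 7, 8, 9, 10}.

Counting them gives 21 values.

Answer: 21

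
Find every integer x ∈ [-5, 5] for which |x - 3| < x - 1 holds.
Holds for: {3, 4, 5}
Fails for: {-5, -4, -3, -2, -1, 0, 1, 2}

Answer: {3, 4, 5}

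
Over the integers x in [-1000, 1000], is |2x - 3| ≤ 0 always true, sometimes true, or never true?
Over all integers in [-1000, 1000], LHS − RHS is smallest at x = 1, where it equals 1:
x = 1: LHS = |2·1 - 3| = |-1| = 1; 1 ≤ 0 — FAILS
At the ends of the range:
x = -1000: LHS = |2·(-1000) - 3| = |-2003| = 2003; 2003 ≤ 0 — FAILS
x = 1000: LHS = |2·1000 - 3| = |1997| = 1997; 1997 ≤ 0 — FAILS
Hence LHS − RHS is never zero or negative, i.e. LHS > RHS throughout, so the claimed relation (≤) fails for every integer in [-1000, 1000].

No integer in the range satisfies it.

Answer: Never true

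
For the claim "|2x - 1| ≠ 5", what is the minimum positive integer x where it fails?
Testing positive integers:
x = 1: LHS = |2·1 - 1| = |1| = 1; 1 ≠ 5 — holds
x = 2: LHS = |2·2 - 1| = |3| = 3; 3 ≠ 5 — holds
x = 3: LHS = |2·3 - 1| = |5| = 5; 5 ≠ 5 — FAILS  ← smallest positive counterexample

Answer: x = 3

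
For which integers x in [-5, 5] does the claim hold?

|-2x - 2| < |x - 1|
Holds for: {-2, -1}
Fails for: {-5, -4, -3, 0, 1, 2, 3, 4, 5}

Answer: {-2, -1}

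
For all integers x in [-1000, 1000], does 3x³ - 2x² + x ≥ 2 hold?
The claim fails at x = 0:
x = 0: LHS = 3·0³ - 2·0² + 0 = 0; 0 ≥ 2 — FAILS

Because a single integer refutes it, the statement is false.

Answer: False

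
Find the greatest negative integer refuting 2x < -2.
Testing negative integers from -1 downward:
x = -1: LHS = 2·(-1) = -2; -2 < -2 — FAILS  ← closest negative counterexample to 0

Answer: x = -1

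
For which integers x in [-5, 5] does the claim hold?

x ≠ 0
Holds for: {-5, -4, -3, -2, -1, 1, 2, 3, 4, 5}
Fails for: {0}

Answer: {-5, -4, -3, -2, -1, 1, 2, 3, 4, 5}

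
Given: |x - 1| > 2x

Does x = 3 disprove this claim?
Substitute x = 3 into the relation:
x = 3: LHS = |3 - 1| = |2| = 2, RHS = 2·3 = 6; 2 > 6 — FAILS

Since the claim fails at x = 3, this value is a counterexample.

Answer: Yes, x = 3 is a counterexample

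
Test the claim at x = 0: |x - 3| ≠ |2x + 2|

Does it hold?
x = 0: LHS = |0 - 3| = |-3| = 3, RHS = |2·0 + 2| = |2| = 2; 3 ≠ 2 — holds

The relation is satisfied at x = 0.

Answer: Yes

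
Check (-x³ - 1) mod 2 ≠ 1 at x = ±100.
x = 100: LHS = (-100³ - 1) mod 2 = (-1000001) mod 2 = 1; 1 ≠ 1 — FAILS
x = -100: LHS = (-(-100)³ - 1) mod 2 = 999999 mod 2 = 1; 1 ≠ 1 — FAILS

Answer: No, fails for both x = 100 and x = -100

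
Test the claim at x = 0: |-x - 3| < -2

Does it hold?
x = 0: LHS = |-0 - 3| = |-3| = 3; 3 < -2 — FAILS

The relation fails at x = 0, so x = 0 is a counterexample.

Answer: No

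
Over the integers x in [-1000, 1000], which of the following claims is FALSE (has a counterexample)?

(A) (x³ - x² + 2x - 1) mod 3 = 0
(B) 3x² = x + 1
(A) x = 0: LHS = (0³ - 0² + 2·0 - 1) mod 3 = (-1) mod 3 = 2; 2 = 0 — FAILS
(B) x = 0: LHS = 3·0² = 0, RHS = 0 + 1 = 1; 0 = 1 — FAILS

Answer: Both A and B are false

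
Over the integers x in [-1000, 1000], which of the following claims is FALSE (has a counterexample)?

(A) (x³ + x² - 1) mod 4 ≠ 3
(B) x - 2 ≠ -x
(A) x = 0: LHS = (0³ + 0² - 1) mod 4 = (-1) mod 4 = 3; 3 ≠ 3 — FAILS
(B) x = 1: LHS = 1 - 2 = -1; -1 ≠ -1 — FAILS

Answer: Both A and B are false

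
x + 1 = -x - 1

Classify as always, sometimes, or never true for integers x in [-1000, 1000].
Holds at x = -1: LHS = (-1) + 1 = 0, RHS = -(-1) - 1 = 0; 0 = 0 — holds
Fails at x = 0: LHS = 0 + 1 = 1, RHS = -0 - 1 = -1; 1 = -1 — FAILS
It is satisfied by some integers in the range but not all.

Answer: Sometimes true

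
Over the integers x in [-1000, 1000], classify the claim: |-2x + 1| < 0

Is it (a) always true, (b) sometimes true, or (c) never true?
An absolute value is never negative, so the left side is ≥ 0 for every x, while the right side is 0. Tightest case in [-1000, 1000] is x = 0:
x = 0: LHS = |-2·0 + 1| = |1| = 1; 1 < 0 — FAILS
Hence LHS − RHS is never negative, i.e. LHS ≥ RHS throughout, so the claimed relation (<) fails for every integer in [-1000, 1000].

No integer in the range satisfies it.

Answer: Never true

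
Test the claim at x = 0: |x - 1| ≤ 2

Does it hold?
x = 0: LHS = |0 - 1| = |-1| = 1; 1 ≤ 2 — holds

The relation is satisfied at x = 0.

Answer: Yes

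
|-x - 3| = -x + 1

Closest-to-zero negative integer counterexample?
Testing negative integers from -1 downward:
x = -1: LHS = |-(-1) - 3| = |-2| = 2, RHS = -(-1) + 1 = 2; 2 = 2 — holds
x = -2: LHS = |-(-2) - 3| = |-1| = 1, RHS = -(-2) + 1 = 3; 1 = 3 — FAILS  ← closest negative counterexample to 0

Answer: x = -2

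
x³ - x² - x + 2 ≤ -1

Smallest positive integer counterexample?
Testing positive integers:
x = 1: LHS = 1³ - 1² - 1 + 2 = 1; 1 ≤ -1 — FAILS  ← smallest positive counterexample

Answer: x = 1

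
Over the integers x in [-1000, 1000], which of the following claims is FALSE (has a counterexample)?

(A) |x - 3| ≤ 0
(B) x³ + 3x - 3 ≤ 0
(A) x = 0: LHS = |0 - 3| = |-3| = 3; 3 ≤ 0 — FAILS
(B) x = 1: LHS = 1³ + 3·1 - 3 = 1; 1 ≤ 0 — FAILS

Answer: Both A and B are false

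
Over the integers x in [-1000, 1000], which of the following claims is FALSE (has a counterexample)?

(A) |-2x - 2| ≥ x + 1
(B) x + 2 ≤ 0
(A) Over all integers in [-1000, 1000], LHS − RHS is smallest at x = -1, where it equals 0:
x = -1: LHS = |-2·(-1) - 2| = |0| = 0, RHS = (-1) + 1 = 0; 0 ≥ 0 — holds
At the ends of the range:
x = -1000: LHS = |-2·(-1000) - 2| = |1998| = 1998, RHS = (-1000) + 1 = -999; 1998 ≥ -999 — holds
x = 1000: LHS = |-2·1000 - 2| = |-2002| = 2002, RHS = 1000 + 1 = 1001; 2002 ≥ 1001 — holds
Hence LHS − RHS is never negative, i.e. LHS ≥ RHS throughout, so the relation holds for every integer in [-1000, 1000].

(B) x = 0: LHS = 0 + 2 = 2; 2 ≤ 0 — FAILS

Only (B) has a counterexample.

Answer: B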